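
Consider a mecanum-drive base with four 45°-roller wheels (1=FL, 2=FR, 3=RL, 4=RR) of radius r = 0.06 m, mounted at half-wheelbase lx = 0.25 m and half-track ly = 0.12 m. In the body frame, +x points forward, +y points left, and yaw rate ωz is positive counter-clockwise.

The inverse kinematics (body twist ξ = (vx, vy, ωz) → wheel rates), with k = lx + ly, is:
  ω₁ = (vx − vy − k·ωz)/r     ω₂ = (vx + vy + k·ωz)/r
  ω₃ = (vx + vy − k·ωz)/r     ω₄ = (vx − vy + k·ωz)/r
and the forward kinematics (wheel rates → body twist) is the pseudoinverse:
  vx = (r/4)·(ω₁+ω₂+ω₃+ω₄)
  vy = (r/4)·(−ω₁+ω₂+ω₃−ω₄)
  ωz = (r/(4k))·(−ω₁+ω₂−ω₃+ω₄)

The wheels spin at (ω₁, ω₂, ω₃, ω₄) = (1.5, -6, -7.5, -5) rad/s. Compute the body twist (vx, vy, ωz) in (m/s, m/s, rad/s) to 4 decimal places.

k = lx + ly = 0.25 + 0.12 = 0.3700
ω₁+ω₂+ω₃+ω₄ = -17.0000  →  vx = (0.06/4)·-17.0000 = -0.2550
−ω₁+ω₂+ω₃−ω₄ = -10.0000  →  vy = (0.06/4)·-10.0000 = -0.1500
−ω₁+ω₂−ω₃+ω₄ = -5.0000  →  ωz = (0.06/1.4800)·-5.0000 = -0.2027

(-0.2550, -0.1500, -0.2027)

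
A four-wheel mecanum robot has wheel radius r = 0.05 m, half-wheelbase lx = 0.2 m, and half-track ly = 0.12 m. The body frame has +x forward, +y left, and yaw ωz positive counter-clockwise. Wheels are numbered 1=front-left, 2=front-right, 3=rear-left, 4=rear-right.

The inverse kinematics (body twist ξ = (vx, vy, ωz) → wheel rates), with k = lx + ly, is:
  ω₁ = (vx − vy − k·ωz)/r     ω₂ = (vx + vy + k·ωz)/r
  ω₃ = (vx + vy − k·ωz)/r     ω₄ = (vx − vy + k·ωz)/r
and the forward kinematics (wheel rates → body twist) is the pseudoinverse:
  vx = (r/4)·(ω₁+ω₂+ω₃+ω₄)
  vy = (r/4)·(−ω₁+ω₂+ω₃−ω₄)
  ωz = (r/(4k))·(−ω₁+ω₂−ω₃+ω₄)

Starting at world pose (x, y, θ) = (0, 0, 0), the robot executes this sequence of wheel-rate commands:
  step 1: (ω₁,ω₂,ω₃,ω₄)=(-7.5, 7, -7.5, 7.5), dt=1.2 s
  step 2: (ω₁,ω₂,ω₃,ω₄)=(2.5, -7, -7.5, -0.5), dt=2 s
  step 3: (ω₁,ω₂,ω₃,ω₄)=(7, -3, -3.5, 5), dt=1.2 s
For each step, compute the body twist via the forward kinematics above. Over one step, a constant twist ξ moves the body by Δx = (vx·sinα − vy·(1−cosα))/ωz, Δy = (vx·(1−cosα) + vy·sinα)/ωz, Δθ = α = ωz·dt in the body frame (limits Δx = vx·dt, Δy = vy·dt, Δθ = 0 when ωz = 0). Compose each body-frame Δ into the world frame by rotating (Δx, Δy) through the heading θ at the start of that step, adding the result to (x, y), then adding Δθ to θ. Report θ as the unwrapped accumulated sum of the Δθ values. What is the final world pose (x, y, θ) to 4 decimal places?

(0.5933, -0.4625, 1.1172)

step 1: ξ=(vx,vy,ωz)=(-0.0062, -0.0062, 1.1523), dt=1.2 → body Δ=(-0.0009, -0.0097, 1.3828) → world pose (-0.0009, -0.0097, 1.3828)
step 2: ξ=(vx,vy,ωz)=(-0.1562, -0.2063, -0.0977), dt=2.0 → body Δ=(-0.3507, -0.3795, -0.1953) → world pose (0.3063, -0.4251, 1.1875)
step 3: ξ=(vx,vy,ωz)=(0.0688, -0.2313, -0.0586), dt=1.2 → body Δ=(0.0727, -0.2802, -0.0703) → world pose (0.5933, -0.4625, 1.1172)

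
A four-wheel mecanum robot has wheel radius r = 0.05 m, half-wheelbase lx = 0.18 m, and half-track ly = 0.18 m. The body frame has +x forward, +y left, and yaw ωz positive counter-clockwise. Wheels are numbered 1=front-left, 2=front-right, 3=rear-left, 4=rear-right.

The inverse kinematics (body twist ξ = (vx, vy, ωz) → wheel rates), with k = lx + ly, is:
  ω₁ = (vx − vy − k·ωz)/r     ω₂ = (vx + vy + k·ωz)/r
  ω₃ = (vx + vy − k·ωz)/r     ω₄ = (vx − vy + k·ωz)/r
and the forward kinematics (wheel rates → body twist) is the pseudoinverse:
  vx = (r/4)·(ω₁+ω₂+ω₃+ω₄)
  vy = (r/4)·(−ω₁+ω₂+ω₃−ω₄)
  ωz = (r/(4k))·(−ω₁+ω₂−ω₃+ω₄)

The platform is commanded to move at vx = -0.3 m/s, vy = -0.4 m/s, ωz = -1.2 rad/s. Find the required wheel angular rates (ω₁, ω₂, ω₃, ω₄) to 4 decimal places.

k = lx + ly = 0.18 + 0.18 = 0.3600;  k·ωz = 0.3600·-1.2 = -0.4320
ω₁ (FL) = (vx − vy − k·ωz)/r = 0.5320/0.05 = 10.6400
ω₂ (FR) = (vx + vy + k·ωz)/r = -1.1320/0.05 = -22.6400
ω₃ (RL) = (vx + vy − k·ωz)/r = -0.2680/0.05 = -5.3600
ω₄ (RR) = (vx − vy + k·ωz)/r = -0.3320/0.05 = -6.6400

(10.6400, -22.6400, -5.3600, -6.6400)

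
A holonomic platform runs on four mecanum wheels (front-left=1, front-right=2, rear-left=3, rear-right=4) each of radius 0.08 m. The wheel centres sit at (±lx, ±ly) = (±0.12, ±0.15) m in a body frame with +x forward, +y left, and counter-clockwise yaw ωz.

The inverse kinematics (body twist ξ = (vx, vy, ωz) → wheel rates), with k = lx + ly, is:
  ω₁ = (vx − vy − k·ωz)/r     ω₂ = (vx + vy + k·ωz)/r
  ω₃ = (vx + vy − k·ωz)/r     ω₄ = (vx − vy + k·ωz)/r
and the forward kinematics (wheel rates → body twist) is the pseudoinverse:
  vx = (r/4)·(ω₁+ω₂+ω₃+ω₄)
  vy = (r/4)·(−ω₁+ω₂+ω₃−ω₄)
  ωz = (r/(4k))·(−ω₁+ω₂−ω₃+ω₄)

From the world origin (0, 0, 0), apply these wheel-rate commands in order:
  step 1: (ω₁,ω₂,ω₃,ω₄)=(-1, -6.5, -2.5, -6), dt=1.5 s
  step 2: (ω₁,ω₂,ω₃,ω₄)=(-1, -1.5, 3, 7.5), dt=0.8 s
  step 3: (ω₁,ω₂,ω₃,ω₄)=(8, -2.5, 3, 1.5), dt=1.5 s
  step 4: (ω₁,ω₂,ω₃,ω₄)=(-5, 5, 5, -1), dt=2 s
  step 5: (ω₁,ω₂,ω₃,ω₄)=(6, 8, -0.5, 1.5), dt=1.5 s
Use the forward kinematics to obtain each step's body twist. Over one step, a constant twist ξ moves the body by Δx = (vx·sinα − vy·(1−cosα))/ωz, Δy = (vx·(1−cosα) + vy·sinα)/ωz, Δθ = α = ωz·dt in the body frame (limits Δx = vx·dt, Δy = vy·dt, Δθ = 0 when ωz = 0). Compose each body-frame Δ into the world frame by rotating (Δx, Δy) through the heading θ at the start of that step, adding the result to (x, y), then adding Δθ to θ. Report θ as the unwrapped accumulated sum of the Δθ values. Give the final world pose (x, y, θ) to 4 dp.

step 1: ξ=(vx,vy,ωz)=(-0.3200, -0.0400, -0.6667), dt=1.5 → body Δ=(-0.4315, 0.1702, -1.0000) → world pose (-0.4315, 0.1702, -1.0000)
step 2: ξ=(vx,vy,ωz)=(0.1600, -0.1000, 0.2963), dt=0.8 → body Δ=(0.1362, -0.0642, 0.2370) → world pose (-0.4119, 0.0209, -0.7630)
step 3: ξ=(vx,vy,ωz)=(0.2000, -0.1800, -0.8889), dt=1.5 → body Δ=(0.0638, -0.3689, -1.3333) → world pose (-0.6207, -0.2899, -2.0963)
step 4: ξ=(vx,vy,ωz)=(0.0800, 0.3200, 0.2963), dt=2.0 → body Δ=(-0.0333, 0.6492, 0.5926) → world pose (-0.0423, -0.5867, -1.5037)
step 5: ξ=(vx,vy,ωz)=(0.3000, 0.0000, 0.2963), dt=1.5 → body Δ=(0.4353, 0.0984, 0.4444) → world pose (0.0850, -1.0145, -1.0593)

(0.0850, -1.0145, -1.0593)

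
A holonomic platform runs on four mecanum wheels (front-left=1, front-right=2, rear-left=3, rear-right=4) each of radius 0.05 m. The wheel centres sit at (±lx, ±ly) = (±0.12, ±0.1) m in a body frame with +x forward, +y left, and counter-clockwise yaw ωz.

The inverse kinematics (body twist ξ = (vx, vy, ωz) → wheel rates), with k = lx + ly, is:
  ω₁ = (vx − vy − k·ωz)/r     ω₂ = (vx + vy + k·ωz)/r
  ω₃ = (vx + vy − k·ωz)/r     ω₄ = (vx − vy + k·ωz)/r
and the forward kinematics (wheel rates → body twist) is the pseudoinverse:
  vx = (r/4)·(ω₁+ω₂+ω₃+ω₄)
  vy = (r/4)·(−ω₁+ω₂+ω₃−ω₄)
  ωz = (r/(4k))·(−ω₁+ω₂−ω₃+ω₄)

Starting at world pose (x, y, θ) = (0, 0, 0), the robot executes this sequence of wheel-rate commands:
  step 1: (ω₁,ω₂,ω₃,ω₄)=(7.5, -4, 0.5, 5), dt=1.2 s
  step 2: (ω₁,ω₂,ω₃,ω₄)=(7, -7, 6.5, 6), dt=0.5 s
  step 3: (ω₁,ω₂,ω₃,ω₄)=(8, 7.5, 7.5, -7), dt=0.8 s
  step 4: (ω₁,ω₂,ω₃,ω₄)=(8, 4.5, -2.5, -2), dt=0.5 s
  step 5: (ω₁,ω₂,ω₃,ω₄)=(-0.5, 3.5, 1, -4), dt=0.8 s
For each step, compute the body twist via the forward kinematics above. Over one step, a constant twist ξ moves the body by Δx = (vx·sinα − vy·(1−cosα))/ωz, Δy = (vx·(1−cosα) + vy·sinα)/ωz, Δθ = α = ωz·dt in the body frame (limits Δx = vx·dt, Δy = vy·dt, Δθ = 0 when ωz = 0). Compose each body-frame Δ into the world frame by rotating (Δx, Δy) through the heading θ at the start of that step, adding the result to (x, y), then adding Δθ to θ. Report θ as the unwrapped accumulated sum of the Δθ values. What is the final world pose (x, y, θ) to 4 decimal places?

(0.3252, -0.5372, -1.7017)

step 1: ξ=(vx,vy,ωz)=(0.1125, -0.2000, -0.3977), dt=1.2 → body Δ=(0.0737, -0.2626, -0.4773) → world pose (0.0737, -0.2626, -0.4773)
step 2: ξ=(vx,vy,ωz)=(0.1562, -0.1688, -0.8239), dt=0.5 → body Δ=(0.0588, -0.0979, -0.4119) → world pose (0.0810, -0.3765, -0.8892)
step 3: ξ=(vx,vy,ωz)=(0.2000, 0.1750, -0.8523), dt=0.8 → body Δ=(0.1938, 0.0769, -0.6818) → world pose (0.2629, -0.4786, -1.5710)
step 4: ξ=(vx,vy,ωz)=(0.1000, -0.0500, -0.1705), dt=0.5 → body Δ=(0.0489, -0.0271, -0.0852) → world pose (0.2357, -0.5274, -1.6562)
step 5: ξ=(vx,vy,ωz)=(0.0000, 0.1125, -0.0568), dt=0.8 → body Δ=(0.0020, 0.0900, -0.0455) → world pose (0.3252, -0.5372, -1.7017)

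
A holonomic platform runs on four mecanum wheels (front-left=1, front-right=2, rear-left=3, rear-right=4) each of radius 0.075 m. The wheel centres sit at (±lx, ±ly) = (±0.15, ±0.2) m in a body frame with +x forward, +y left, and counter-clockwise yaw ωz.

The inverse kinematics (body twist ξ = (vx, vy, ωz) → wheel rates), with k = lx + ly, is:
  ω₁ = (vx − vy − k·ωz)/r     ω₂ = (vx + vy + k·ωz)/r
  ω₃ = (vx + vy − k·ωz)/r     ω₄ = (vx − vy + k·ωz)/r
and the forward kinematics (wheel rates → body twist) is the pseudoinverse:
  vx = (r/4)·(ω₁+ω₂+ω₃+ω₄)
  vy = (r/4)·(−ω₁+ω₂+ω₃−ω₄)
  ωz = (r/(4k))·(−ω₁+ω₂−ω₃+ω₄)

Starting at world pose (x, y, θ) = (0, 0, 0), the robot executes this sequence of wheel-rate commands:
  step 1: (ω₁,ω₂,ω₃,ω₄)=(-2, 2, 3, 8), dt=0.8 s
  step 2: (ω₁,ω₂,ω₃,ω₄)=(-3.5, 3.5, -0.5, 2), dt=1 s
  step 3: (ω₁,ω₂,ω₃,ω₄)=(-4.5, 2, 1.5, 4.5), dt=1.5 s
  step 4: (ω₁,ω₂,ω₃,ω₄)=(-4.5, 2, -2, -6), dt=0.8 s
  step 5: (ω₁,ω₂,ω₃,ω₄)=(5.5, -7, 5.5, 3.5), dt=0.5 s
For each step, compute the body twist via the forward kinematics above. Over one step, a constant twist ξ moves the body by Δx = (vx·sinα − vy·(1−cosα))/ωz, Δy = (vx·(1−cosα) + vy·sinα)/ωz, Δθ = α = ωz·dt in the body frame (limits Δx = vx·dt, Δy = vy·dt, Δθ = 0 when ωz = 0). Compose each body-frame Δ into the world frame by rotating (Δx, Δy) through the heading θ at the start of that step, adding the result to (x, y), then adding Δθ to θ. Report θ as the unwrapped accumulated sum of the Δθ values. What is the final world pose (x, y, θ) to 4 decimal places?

(0.0362, 0.1121, 1.3768)

step 1: ξ=(vx,vy,ωz)=(0.2062, -0.0188, 0.4821), dt=0.8 → body Δ=(0.1638, 0.0168, 0.3857) → world pose (0.1638, 0.0168, 0.3857)
step 2: ξ=(vx,vy,ωz)=(0.0281, 0.0844, 0.5089), dt=1.0 → body Δ=(0.0059, 0.0878, 0.5089) → world pose (0.1363, 0.1004, 0.8946)
step 3: ξ=(vx,vy,ωz)=(0.0656, 0.0656, 0.5089), dt=1.5 → body Δ=(0.0534, 0.1249, 0.7634) → world pose (0.0722, 0.2202, 1.6580)
step 4: ξ=(vx,vy,ωz)=(-0.1969, 0.1969, 0.1339), dt=0.8 → body Δ=(-0.1656, 0.1488, 0.1071) → world pose (-0.0616, 0.0422, 1.7652)
step 5: ξ=(vx,vy,ωz)=(0.1406, -0.1969, -0.7768), dt=0.5 → body Δ=(0.0497, -0.1095, -0.3884) → world pose (0.0362, 0.1121, 1.3768)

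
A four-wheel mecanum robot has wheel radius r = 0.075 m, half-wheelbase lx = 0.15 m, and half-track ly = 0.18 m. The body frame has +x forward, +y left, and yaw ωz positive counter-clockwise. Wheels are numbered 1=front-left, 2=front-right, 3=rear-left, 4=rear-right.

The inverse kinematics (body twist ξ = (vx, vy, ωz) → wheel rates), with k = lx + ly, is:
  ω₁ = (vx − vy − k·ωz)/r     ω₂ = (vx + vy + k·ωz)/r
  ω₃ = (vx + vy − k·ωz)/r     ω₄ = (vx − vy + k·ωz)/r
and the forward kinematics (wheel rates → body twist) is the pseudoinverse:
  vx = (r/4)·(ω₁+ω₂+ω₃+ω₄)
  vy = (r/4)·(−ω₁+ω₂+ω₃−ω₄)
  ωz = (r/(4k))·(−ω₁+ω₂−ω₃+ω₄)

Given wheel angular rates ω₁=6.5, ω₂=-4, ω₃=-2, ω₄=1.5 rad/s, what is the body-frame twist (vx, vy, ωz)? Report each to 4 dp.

k = lx + ly = 0.15 + 0.18 = 0.3300
ω₁+ω₂+ω₃+ω₄ = 2.0000  →  vx = (0.075/4)·2.0000 = 0.0375
−ω₁+ω₂+ω₃−ω₄ = -14.0000  →  vy = (0.075/4)·-14.0000 = -0.2625
−ω₁+ω₂−ω₃+ω₄ = -7.0000  →  ωz = (0.075/1.3200)·-7.0000 = -0.3977

(0.0375, -0.2625, -0.3977)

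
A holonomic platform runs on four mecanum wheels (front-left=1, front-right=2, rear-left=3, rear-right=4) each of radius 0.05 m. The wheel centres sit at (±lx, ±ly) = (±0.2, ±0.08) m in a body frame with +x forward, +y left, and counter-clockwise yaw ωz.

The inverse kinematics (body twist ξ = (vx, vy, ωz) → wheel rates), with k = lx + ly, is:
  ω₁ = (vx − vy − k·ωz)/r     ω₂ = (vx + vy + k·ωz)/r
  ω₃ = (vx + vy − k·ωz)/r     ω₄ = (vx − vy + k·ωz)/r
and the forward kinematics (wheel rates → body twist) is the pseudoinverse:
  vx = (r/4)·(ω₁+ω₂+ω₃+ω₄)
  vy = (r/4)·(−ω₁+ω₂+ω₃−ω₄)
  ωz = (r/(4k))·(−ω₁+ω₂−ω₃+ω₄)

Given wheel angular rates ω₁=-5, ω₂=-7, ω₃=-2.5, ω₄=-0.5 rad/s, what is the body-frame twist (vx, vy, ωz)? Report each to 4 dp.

(-0.1875, -0.0500, 0.0000)

k = lx + ly = 0.2 + 0.08 = 0.2800
ω₁+ω₂+ω₃+ω₄ = -15.0000  →  vx = (0.05/4)·-15.0000 = -0.1875
−ω₁+ω₂+ω₃−ω₄ = -4.0000  →  vy = (0.05/4)·-4.0000 = -0.0500
−ω₁+ω₂−ω₃+ω₄ = 0.0000  →  ωz = (0.05/1.1200)·0.0000 = 0.0000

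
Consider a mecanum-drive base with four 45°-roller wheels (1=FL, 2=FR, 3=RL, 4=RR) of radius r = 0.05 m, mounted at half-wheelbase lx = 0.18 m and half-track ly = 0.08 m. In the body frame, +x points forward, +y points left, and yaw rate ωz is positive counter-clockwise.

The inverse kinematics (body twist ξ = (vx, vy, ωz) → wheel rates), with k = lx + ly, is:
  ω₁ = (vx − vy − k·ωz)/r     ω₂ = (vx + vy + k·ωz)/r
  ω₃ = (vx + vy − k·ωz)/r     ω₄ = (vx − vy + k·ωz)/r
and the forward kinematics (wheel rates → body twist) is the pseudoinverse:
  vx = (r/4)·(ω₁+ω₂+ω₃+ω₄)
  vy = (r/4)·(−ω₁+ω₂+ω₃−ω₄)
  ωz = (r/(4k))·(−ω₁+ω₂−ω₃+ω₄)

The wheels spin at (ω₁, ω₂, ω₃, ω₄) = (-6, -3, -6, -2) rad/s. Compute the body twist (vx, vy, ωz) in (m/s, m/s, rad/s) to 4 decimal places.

k = lx + ly = 0.18 + 0.08 = 0.2600
ω₁+ω₂+ω₃+ω₄ = -17.0000  →  vx = (0.05/4)·-17.0000 = -0.2125
−ω₁+ω₂+ω₃−ω₄ = -1.0000  →  vy = (0.05/4)·-1.0000 = -0.0125
−ω₁+ω₂−ω₃+ω₄ = 7.0000  →  ωz = (0.05/1.0400)·7.0000 = 0.3365

(-0.2125, -0.0125, 0.3365)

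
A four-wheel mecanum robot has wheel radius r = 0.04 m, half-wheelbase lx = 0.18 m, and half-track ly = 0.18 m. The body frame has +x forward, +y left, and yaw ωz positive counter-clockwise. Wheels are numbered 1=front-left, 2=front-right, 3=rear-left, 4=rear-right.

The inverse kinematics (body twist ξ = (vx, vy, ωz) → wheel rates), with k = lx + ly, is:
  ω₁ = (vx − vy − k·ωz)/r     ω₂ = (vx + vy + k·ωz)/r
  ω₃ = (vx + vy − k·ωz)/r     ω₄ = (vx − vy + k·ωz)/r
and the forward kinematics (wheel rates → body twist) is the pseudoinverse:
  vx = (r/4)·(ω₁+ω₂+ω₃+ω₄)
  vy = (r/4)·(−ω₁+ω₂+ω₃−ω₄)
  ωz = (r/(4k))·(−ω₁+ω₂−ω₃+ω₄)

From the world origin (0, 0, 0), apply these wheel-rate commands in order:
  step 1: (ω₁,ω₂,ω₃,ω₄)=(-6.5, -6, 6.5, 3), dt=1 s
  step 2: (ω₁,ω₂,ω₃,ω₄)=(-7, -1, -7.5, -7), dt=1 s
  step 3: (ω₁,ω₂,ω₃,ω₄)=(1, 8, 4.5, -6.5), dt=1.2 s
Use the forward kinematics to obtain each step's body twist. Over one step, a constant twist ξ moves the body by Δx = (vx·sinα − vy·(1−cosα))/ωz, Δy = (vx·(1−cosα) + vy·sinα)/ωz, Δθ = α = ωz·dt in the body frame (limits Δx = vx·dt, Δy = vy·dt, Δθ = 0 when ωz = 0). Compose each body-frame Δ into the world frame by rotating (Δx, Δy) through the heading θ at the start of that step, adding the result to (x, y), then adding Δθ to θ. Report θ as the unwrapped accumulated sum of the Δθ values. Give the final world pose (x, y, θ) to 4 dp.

(-0.1761, 0.3129, -0.0361)

step 1: ξ=(vx,vy,ωz)=(-0.0300, 0.0400, -0.0833), dt=1.0 → body Δ=(-0.0283, 0.0412, -0.0833) → world pose (-0.0283, 0.0412, -0.0833)
step 2: ξ=(vx,vy,ωz)=(-0.2250, 0.0550, 0.1806), dt=1.0 → body Δ=(-0.2287, 0.0344, 0.1806) → world pose (-0.2534, 0.0946, 0.0972)
step 3: ξ=(vx,vy,ωz)=(0.0700, 0.1800, -0.1111), dt=1.2 → body Δ=(0.0981, 0.2098, -0.1333) → world pose (-0.1761, 0.3129, -0.0361)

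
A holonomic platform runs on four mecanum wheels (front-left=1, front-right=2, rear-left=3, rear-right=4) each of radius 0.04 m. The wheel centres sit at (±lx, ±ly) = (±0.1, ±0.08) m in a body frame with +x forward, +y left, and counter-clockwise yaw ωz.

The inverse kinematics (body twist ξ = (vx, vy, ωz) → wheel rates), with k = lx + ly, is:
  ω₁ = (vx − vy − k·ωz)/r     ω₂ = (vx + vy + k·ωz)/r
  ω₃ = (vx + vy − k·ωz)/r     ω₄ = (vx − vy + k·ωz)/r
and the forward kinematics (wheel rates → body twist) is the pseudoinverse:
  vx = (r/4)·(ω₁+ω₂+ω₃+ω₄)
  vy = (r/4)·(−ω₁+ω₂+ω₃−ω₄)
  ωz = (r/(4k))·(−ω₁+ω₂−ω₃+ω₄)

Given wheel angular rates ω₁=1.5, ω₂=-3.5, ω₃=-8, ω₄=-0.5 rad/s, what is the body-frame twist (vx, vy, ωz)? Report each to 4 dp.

(-0.1050, -0.1250, 0.1389)

k = lx + ly = 0.1 + 0.08 = 0.1800
ω₁+ω₂+ω₃+ω₄ = -10.5000  →  vx = (0.04/4)·-10.5000 = -0.1050
−ω₁+ω₂+ω₃−ω₄ = -12.5000  →  vy = (0.04/4)·-12.5000 = -0.1250
−ω₁+ω₂−ω₃+ω₄ = 2.5000  →  ωz = (0.04/0.7200)·2.5000 = 0.1389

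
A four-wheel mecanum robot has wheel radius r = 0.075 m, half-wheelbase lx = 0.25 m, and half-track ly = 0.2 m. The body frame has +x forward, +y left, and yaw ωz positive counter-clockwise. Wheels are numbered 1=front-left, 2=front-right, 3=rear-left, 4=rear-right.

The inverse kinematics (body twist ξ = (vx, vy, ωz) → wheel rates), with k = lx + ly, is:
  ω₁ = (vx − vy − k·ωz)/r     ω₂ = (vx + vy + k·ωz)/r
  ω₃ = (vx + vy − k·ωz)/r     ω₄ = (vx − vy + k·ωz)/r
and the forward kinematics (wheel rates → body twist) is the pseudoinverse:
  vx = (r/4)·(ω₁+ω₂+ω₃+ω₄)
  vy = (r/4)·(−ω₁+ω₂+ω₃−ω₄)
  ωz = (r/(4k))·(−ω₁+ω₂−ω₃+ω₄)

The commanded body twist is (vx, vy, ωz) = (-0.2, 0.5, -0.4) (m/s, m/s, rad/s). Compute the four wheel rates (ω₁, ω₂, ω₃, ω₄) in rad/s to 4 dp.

(-6.9333, 1.6000, 6.4000, -11.7333)

k = lx + ly = 0.25 + 0.2 = 0.4500;  k·ωz = 0.4500·-0.4 = -0.1800
ω₁ (FL) = (vx − vy − k·ωz)/r = -0.5200/0.075 = -6.9333
ω₂ (FR) = (vx + vy + k·ωz)/r = 0.1200/0.075 = 1.6000
ω₃ (RL) = (vx + vy − k·ωz)/r = 0.4800/0.075 = 6.4000
ω₄ (RR) = (vx − vy + k·ωz)/r = -0.8800/0.075 = -11.7333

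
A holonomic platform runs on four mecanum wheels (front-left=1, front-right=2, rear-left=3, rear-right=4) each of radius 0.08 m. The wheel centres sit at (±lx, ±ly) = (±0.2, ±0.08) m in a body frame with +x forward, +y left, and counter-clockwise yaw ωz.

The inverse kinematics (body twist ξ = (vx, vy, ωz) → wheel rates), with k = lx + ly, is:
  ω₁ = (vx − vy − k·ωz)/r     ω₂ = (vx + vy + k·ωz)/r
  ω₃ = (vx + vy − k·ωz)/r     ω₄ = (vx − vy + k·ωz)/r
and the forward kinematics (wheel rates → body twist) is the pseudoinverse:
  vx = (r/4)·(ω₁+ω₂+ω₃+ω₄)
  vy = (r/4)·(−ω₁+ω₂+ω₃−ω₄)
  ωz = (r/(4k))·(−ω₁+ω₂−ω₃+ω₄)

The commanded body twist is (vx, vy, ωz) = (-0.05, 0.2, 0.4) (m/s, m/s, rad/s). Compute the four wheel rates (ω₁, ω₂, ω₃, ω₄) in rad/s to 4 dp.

(-4.5250, 3.2750, 0.4750, -1.7250)

k = lx + ly = 0.2 + 0.08 = 0.2800;  k·ωz = 0.2800·0.4 = 0.1120
ω₁ (FL) = (vx − vy − k·ωz)/r = -0.3620/0.08 = -4.5250
ω₂ (FR) = (vx + vy + k·ωz)/r = 0.2620/0.08 = 3.2750
ω₃ (RL) = (vx + vy − k·ωz)/r = 0.0380/0.08 = 0.4750
ω₄ (RR) = (vx − vy + k·ωz)/r = -0.1380/0.08 = -1.7250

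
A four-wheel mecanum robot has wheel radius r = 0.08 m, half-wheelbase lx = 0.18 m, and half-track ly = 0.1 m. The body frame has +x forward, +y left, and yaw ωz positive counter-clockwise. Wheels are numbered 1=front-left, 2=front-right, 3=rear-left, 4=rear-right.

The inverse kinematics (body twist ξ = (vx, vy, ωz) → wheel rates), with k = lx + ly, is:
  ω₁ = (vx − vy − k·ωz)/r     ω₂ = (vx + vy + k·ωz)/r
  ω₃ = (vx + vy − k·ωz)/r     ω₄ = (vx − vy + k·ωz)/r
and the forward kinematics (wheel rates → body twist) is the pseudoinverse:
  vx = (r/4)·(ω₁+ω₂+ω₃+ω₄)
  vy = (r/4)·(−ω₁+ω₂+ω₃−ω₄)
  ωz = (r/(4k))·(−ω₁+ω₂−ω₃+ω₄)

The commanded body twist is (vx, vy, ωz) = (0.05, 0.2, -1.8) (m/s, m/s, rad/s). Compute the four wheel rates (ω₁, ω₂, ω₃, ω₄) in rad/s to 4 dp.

k = lx + ly = 0.18 + 0.1 = 0.2800;  k·ωz = 0.2800·-1.8 = -0.5040
ω₁ (FL) = (vx − vy − k·ωz)/r = 0.3540/0.08 = 4.4250
ω₂ (FR) = (vx + vy + k·ωz)/r = -0.2540/0.08 = -3.1750
ω₃ (RL) = (vx + vy − k·ωz)/r = 0.7540/0.08 = 9.4250
ω₄ (RR) = (vx − vy + k·ωz)/r = -0.6540/0.08 = -8.1750

(4.4250, -3.1750, 9.4250, -8.1750)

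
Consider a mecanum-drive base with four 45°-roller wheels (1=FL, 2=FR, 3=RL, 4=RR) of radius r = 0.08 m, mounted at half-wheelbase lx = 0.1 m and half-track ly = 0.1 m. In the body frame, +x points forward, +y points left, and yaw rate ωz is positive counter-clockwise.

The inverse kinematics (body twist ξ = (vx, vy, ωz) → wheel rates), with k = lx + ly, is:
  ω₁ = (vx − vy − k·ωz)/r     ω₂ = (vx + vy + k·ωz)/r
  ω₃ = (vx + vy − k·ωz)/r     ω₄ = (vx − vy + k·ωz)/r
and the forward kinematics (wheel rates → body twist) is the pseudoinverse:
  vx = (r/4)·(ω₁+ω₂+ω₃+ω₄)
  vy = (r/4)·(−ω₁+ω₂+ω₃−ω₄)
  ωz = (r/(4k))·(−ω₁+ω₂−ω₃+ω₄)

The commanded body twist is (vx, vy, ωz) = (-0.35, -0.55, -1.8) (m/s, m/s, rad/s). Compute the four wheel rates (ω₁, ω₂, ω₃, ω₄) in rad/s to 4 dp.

k = lx + ly = 0.1 + 0.1 = 0.2000;  k·ωz = 0.2000·-1.8 = -0.3600
ω₁ (FL) = (vx − vy − k·ωz)/r = 0.5600/0.08 = 7.0000
ω₂ (FR) = (vx + vy + k·ωz)/r = -1.2600/0.08 = -15.7500
ω₃ (RL) = (vx + vy − k·ωz)/r = -0.5400/0.08 = -6.7500
ω₄ (RR) = (vx − vy + k·ωz)/r = -0.1600/0.08 = -2.0000

(7.0000, -15.7500, -6.7500, -2.0000)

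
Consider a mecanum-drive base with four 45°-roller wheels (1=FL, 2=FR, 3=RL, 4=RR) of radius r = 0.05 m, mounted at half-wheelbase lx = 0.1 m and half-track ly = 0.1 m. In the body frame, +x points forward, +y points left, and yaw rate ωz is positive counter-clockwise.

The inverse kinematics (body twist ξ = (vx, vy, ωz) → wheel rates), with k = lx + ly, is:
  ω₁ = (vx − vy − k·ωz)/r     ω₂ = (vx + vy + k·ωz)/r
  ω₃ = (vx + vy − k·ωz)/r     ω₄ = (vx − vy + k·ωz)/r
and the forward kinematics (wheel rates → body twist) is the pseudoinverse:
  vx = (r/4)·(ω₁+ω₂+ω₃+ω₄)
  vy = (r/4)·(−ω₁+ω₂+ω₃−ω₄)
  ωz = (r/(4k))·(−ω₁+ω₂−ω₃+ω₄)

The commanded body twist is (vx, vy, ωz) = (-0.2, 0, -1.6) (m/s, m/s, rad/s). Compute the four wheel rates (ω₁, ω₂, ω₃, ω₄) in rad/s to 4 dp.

(2.4000, -10.4000, 2.4000, -10.4000)

k = lx + ly = 0.1 + 0.1 = 0.2000;  k·ωz = 0.2000·-1.6 = -0.3200
ω₁ (FL) = (vx − vy − k·ωz)/r = 0.1200/0.05 = 2.4000
ω₂ (FR) = (vx + vy + k·ωz)/r = -0.5200/0.05 = -10.4000
ω₃ (RL) = (vx + vy − k·ωz)/r = 0.1200/0.05 = 2.4000
ω₄ (RR) = (vx − vy + k·ωz)/r = -0.5200/0.05 = -10.4000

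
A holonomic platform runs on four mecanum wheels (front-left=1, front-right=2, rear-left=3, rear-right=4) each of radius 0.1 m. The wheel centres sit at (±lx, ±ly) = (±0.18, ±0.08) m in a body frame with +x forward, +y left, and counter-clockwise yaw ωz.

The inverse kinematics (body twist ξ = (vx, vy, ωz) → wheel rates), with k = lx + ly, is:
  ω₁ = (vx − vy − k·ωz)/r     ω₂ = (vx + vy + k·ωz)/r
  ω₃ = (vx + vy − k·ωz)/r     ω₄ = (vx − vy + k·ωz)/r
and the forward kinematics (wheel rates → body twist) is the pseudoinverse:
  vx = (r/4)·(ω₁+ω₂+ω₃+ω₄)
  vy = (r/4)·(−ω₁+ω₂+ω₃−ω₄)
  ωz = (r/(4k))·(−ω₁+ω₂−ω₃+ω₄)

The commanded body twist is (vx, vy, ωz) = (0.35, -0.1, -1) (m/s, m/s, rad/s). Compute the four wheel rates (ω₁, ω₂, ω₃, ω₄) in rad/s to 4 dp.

k = lx + ly = 0.18 + 0.08 = 0.2600;  k·ωz = 0.2600·-1 = -0.2600
ω₁ (FL) = (vx − vy − k·ωz)/r = 0.7100/0.1 = 7.1000
ω₂ (FR) = (vx + vy + k·ωz)/r = -0.0100/0.1 = -0.1000
ω₃ (RL) = (vx + vy − k·ωz)/r = 0.5100/0.1 = 5.1000
ω₄ (RR) = (vx − vy + k·ωz)/r = 0.1900/0.1 = 1.9000

(7.1000, -0.1000, 5.1000, 1.9000)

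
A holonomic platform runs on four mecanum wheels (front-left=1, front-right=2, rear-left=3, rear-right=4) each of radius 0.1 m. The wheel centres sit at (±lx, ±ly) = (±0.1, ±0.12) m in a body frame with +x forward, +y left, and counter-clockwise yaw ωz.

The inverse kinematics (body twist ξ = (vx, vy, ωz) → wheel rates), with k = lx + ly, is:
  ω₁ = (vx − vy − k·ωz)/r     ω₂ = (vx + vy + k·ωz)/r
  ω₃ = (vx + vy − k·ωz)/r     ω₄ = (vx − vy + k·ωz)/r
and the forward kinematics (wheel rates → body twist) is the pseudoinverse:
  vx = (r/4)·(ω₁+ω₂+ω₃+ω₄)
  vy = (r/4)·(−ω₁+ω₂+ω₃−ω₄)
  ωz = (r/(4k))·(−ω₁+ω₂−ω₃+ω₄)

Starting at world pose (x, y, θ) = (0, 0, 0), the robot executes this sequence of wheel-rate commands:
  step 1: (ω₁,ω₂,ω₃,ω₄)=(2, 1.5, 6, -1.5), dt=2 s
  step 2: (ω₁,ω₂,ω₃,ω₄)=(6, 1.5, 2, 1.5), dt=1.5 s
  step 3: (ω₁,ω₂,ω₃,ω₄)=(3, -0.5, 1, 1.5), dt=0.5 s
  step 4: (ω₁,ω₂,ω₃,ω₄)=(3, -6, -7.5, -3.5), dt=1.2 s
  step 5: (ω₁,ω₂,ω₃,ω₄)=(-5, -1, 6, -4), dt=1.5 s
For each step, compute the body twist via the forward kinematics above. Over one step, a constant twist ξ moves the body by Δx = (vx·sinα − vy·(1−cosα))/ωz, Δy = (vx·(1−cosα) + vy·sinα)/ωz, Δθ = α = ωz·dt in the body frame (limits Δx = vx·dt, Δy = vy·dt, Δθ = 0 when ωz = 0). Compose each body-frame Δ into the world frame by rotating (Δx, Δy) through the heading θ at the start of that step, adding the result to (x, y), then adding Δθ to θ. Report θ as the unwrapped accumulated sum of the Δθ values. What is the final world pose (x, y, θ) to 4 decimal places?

step 1: ξ=(vx,vy,ωz)=(0.2000, 0.1750, -0.9091), dt=2.0 → body Δ=(0.4529, -0.0872, -1.8182) → world pose (0.4529, -0.0872, -1.8182)
step 2: ξ=(vx,vy,ωz)=(0.2750, -0.1000, -0.5682), dt=1.5 → body Δ=(0.3042, -0.2979, -0.8523) → world pose (0.0896, -0.3092, -2.6705)
step 3: ξ=(vx,vy,ωz)=(0.1250, -0.1000, -0.3409), dt=0.5 → body Δ=(0.0579, -0.0551, -0.1705) → world pose (0.0130, -0.2865, -2.8409)
step 4: ξ=(vx,vy,ωz)=(-0.3500, -0.3250, -0.5682), dt=1.2 → body Δ=(-0.5161, -0.2228, -0.6818) → world pose (0.4400, 0.0792, -3.5227)
step 5: ξ=(vx,vy,ωz)=(-0.1000, 0.3500, -0.6818), dt=1.5 → body Δ=(0.1207, 0.5084, -1.0227) → world pose (0.1388, -0.3479, -4.5455)

(0.1388, -0.3479, -4.5455)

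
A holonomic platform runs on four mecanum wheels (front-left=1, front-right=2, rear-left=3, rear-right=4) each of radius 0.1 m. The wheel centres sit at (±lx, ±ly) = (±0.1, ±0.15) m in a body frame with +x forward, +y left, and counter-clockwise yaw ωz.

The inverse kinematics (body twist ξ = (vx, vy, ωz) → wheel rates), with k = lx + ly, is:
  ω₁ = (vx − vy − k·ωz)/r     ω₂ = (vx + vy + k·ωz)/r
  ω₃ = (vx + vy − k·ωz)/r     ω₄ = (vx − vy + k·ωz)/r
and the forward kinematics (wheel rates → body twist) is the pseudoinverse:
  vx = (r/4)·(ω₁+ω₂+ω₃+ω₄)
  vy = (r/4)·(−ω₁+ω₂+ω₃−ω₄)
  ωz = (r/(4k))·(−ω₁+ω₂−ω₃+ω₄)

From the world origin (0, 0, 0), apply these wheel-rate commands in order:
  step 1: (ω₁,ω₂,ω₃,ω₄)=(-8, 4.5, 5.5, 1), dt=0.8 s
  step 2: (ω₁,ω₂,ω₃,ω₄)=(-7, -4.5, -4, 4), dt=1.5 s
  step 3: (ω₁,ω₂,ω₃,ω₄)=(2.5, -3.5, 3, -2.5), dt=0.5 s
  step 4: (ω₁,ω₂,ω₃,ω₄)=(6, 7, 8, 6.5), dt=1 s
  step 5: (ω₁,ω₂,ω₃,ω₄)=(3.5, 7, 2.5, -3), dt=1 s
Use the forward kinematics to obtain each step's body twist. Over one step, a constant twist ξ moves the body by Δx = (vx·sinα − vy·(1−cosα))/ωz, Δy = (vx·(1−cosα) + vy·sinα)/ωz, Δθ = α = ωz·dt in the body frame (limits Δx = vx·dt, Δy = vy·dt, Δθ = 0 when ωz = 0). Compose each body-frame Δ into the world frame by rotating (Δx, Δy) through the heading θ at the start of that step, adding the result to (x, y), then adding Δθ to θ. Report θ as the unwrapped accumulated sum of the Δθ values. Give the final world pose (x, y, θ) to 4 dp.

(-0.2095, 0.8725, 1.3900)

step 1: ξ=(vx,vy,ωz)=(0.0750, 0.4250, 0.8000), dt=0.8 → body Δ=(-0.0491, 0.3358, 0.6400) → world pose (-0.0491, 0.3358, 0.6400)
step 2: ξ=(vx,vy,ωz)=(-0.2875, -0.1375, 1.0500), dt=1.5 → body Δ=(-0.1423, -0.4059, 1.5750) → world pose (0.0791, -0.0747, 2.2150)
step 3: ξ=(vx,vy,ωz)=(-0.0125, -0.0125, -1.1500), dt=0.5 → body Δ=(-0.0077, -0.0042, -0.5750) → world pose (0.0870, -0.0784, 1.6400)
step 4: ξ=(vx,vy,ωz)=(0.6875, 0.0625, -0.0500), dt=1.0 → body Δ=(0.6888, 0.0453, -0.0500) → world pose (-0.0058, 0.6056, 1.5900)
step 5: ξ=(vx,vy,ωz)=(0.2500, 0.2250, -0.2000), dt=1.0 → body Δ=(0.2708, 0.1986, -0.2000) → world pose (-0.2095, 0.8725, 1.3900)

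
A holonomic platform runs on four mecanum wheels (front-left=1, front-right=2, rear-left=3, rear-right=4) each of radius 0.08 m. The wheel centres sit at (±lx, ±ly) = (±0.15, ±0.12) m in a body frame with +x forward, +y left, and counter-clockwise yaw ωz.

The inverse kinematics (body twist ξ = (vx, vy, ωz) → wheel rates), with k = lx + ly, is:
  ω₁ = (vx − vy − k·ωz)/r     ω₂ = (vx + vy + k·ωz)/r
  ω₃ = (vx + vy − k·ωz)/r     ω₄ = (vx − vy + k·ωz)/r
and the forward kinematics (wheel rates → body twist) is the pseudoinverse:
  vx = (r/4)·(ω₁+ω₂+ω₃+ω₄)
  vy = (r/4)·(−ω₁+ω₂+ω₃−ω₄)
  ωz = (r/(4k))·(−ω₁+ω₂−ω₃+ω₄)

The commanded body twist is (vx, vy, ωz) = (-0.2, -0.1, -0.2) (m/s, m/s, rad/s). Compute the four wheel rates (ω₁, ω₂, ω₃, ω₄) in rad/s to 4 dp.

k = lx + ly = 0.15 + 0.12 = 0.2700;  k·ωz = 0.2700·-0.2 = -0.0540
ω₁ (FL) = (vx − vy − k·ωz)/r = -0.0460/0.08 = -0.5750
ω₂ (FR) = (vx + vy + k·ωz)/r = -0.3540/0.08 = -4.4250
ω₃ (RL) = (vx + vy − k·ωz)/r = -0.2460/0.08 = -3.0750
ω₄ (RR) = (vx − vy + k·ωz)/r = -0.1540/0.08 = -1.9250

(-0.5750, -4.4250, -3.0750, -1.9250)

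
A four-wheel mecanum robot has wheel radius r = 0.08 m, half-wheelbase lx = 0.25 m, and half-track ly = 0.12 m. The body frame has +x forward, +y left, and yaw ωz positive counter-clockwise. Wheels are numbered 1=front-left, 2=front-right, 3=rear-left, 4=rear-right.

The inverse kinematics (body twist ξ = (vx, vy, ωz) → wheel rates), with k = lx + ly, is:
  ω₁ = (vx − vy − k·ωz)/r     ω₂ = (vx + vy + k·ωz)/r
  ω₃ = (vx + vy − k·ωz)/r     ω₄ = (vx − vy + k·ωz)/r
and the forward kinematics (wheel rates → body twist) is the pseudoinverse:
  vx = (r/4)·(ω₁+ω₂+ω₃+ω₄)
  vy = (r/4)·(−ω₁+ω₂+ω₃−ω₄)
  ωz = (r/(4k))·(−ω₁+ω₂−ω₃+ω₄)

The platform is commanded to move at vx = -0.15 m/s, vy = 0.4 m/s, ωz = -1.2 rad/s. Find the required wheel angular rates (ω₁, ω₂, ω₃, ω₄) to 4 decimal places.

k = lx + ly = 0.25 + 0.12 = 0.3700;  k·ωz = 0.3700·-1.2 = -0.4440
ω₁ (FL) = (vx − vy − k·ωz)/r = -0.1060/0.08 = -1.3250
ω₂ (FR) = (vx + vy + k·ωz)/r = -0.1940/0.08 = -2.4250
ω₃ (RL) = (vx + vy − k·ωz)/r = 0.6940/0.08 = 8.6750
ω₄ (RR) = (vx − vy + k·ωz)/r = -0.9940/0.08 = -12.4250

(-1.3250, -2.4250, 8.6750, -12.4250)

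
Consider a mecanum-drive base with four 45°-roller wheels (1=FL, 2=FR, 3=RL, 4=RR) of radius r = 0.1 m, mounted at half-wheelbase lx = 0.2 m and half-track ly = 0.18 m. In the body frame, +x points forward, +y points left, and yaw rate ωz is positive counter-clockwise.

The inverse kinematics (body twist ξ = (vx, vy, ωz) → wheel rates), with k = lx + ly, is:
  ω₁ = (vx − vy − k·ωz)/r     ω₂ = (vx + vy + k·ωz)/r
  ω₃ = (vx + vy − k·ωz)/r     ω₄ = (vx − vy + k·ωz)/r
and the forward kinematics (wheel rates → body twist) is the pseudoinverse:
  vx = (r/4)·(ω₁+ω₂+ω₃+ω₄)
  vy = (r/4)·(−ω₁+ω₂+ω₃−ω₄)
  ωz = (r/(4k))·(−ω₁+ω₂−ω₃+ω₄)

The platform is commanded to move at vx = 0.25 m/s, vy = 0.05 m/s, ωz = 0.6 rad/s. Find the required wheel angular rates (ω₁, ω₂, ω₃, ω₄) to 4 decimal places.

(-0.2800, 5.2800, 0.7200, 4.2800)

k = lx + ly = 0.2 + 0.18 = 0.3800;  k·ωz = 0.3800·0.6 = 0.2280
ω₁ (FL) = (vx − vy − k·ωz)/r = -0.0280/0.1 = -0.2800
ω₂ (FR) = (vx + vy + k·ωz)/r = 0.5280/0.1 = 5.2800
ω₃ (RL) = (vx + vy − k·ωz)/r = 0.0720/0.1 = 0.7200
ω₄ (RR) = (vx − vy + k·ωz)/r = 0.4280/0.1 = 4.2800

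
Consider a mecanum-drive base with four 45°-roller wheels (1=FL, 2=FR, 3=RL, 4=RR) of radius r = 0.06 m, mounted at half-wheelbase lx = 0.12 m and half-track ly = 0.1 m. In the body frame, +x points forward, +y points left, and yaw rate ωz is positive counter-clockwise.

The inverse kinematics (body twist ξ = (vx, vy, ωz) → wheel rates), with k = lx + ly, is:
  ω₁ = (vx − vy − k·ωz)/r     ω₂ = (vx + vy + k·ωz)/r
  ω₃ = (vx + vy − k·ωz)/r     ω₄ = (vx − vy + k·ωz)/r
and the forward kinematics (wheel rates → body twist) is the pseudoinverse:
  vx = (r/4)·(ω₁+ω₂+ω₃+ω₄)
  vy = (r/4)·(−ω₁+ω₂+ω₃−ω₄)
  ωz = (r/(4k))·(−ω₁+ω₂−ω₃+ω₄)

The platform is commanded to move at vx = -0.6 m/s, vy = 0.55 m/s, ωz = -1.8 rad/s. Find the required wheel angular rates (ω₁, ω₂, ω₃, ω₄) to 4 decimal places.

k = lx + ly = 0.12 + 0.1 = 0.2200;  k·ωz = 0.2200·-1.8 = -0.3960
ω₁ (FL) = (vx − vy − k·ωz)/r = -0.7540/0.06 = -12.5667
ω₂ (FR) = (vx + vy + k·ωz)/r = -0.4460/0.06 = -7.4333
ω₃ (RL) = (vx + vy − k·ωz)/r = 0.3460/0.06 = 5.7667
ω₄ (RR) = (vx − vy + k·ωz)/r = -1.5460/0.06 = -25.7667

(-12.5667, -7.4333, 5.7667, -25.7667)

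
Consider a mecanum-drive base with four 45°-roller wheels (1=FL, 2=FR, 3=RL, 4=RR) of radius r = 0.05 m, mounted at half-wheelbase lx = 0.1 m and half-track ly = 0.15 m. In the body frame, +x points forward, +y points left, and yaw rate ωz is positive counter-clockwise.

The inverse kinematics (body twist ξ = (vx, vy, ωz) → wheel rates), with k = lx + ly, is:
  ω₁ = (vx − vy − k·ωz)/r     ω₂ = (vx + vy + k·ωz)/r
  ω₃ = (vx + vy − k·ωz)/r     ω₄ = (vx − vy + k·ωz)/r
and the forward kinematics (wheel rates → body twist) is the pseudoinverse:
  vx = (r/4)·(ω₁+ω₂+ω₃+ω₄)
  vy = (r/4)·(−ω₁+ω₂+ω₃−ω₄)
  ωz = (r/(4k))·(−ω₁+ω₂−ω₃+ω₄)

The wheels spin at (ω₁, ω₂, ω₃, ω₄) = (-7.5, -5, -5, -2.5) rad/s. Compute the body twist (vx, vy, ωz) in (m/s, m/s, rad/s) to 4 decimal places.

(-0.2500, 0.0000, 0.2500)

k = lx + ly = 0.1 + 0.15 = 0.2500
ω₁+ω₂+ω₃+ω₄ = -20.0000  →  vx = (0.05/4)·-20.0000 = -0.2500
−ω₁+ω₂+ω₃−ω₄ = 0.0000  →  vy = (0.05/4)·0.0000 = 0.0000
−ω₁+ω₂−ω₃+ω₄ = 5.0000  →  ωz = (0.05/1.0000)·5.0000 = 0.2500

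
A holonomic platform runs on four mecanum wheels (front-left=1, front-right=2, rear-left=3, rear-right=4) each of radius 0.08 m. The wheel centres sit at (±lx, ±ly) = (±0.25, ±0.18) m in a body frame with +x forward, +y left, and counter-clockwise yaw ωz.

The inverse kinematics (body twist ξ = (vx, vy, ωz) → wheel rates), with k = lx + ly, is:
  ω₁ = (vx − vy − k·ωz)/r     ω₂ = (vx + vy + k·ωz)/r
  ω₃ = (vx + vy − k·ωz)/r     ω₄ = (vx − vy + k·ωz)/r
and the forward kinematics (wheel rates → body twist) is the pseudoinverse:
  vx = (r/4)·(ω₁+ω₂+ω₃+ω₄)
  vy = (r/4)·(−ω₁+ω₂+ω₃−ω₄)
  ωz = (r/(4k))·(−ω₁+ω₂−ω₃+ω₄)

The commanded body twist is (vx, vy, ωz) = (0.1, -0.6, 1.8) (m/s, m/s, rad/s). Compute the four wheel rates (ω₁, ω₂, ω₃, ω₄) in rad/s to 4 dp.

(-0.9250, 3.4250, -15.9250, 18.4250)

k = lx + ly = 0.25 + 0.18 = 0.4300;  k·ωz = 0.4300·1.8 = 0.7740
ω₁ (FL) = (vx − vy − k·ωz)/r = -0.0740/0.08 = -0.9250
ω₂ (FR) = (vx + vy + k·ωz)/r = 0.2740/0.08 = 3.4250
ω₃ (RL) = (vx + vy − k·ωz)/r = -1.2740/0.08 = -15.9250
ω₄ (RR) = (vx − vy + k·ωz)/r = 1.4740/0.08 = 18.4250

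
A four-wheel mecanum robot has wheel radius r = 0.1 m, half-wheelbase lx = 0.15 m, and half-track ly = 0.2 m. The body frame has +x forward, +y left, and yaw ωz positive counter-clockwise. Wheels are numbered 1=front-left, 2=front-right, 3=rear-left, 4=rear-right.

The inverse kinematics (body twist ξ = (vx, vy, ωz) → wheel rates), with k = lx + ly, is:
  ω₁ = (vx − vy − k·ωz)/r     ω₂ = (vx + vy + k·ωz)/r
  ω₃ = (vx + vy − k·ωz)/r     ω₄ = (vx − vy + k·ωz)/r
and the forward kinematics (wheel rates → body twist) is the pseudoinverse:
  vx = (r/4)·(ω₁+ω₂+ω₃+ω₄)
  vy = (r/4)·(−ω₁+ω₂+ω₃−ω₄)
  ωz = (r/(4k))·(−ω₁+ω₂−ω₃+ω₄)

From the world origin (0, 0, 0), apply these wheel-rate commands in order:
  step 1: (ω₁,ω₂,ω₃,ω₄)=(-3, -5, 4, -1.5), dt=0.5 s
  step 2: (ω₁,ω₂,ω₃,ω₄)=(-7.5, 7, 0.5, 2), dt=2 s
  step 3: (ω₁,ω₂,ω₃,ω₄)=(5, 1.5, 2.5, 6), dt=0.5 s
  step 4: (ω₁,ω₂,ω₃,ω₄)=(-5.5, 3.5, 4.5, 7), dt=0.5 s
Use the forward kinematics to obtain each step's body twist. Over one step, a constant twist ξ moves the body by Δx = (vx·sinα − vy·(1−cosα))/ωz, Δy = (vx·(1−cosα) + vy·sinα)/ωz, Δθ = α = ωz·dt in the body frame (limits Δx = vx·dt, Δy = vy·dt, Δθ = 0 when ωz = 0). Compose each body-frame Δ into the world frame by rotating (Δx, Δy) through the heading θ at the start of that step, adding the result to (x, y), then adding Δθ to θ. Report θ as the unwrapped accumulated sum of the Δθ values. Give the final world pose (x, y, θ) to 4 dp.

(-0.5461, 0.6968, 2.4286)

step 1: ξ=(vx,vy,ωz)=(-0.1375, 0.0875, -0.5357), dt=0.5 → body Δ=(-0.0621, 0.0524, -0.2679) → world pose (-0.0621, 0.0524, -0.2679)
step 2: ξ=(vx,vy,ωz)=(0.0500, 0.3250, 1.1429), dt=2.0 → body Δ=(-0.4378, 0.2872, 2.2857) → world pose (-0.4083, 0.4452, 2.0179)
step 3: ξ=(vx,vy,ωz)=(0.3750, -0.1750, 0.0000), dt=0.5 → body Δ=(0.1875, -0.0875, 0.0000) → world pose (-0.4104, 0.6521, 2.0179)
step 4: ξ=(vx,vy,ωz)=(0.2375, 0.1625, 0.8214), dt=0.5 → body Δ=(0.0990, 0.1030, 0.4107) → world pose (-0.5461, 0.6968, 2.4286)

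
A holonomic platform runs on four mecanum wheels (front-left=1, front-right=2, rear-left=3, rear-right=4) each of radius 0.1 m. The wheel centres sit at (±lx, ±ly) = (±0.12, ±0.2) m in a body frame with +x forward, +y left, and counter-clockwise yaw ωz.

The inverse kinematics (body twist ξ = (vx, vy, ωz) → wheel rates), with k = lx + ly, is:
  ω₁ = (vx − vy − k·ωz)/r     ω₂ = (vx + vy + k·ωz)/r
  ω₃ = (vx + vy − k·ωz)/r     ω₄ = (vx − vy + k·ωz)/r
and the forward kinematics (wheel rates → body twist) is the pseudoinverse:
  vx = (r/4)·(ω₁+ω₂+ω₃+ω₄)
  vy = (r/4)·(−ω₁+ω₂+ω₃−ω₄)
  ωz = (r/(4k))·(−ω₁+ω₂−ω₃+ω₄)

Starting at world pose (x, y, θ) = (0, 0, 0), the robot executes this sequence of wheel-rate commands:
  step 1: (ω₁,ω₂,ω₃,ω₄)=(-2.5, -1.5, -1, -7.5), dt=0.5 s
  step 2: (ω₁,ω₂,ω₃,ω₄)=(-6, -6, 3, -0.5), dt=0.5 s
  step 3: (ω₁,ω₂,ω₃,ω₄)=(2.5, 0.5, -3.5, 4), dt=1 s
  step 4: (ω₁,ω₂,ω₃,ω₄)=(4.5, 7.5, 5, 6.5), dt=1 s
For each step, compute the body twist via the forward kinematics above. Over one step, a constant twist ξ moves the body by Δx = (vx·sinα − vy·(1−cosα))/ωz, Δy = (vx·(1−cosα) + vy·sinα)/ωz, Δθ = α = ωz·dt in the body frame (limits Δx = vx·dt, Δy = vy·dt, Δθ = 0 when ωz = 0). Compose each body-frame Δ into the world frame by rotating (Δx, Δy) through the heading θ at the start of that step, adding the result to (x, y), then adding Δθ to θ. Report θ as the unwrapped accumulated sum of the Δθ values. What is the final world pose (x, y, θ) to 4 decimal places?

(0.3635, 0.1225, 0.4297)

step 1: ξ=(vx,vy,ωz)=(-0.3125, 0.1875, -0.4297), dt=0.5 → body Δ=(-0.1450, 0.1098, -0.2148) → world pose (-0.1450, 0.1098, -0.2148)
step 2: ξ=(vx,vy,ωz)=(-0.2375, 0.0875, -0.2734), dt=0.5 → body Δ=(-0.1154, 0.0517, -0.1367) → world pose (-0.2467, 0.1849, -0.3516)
step 3: ξ=(vx,vy,ωz)=(0.0875, -0.2375, 0.4297), dt=1.0 → body Δ=(0.1351, -0.2117, 0.4297) → world pose (-0.1928, -0.0604, 0.0781)
step 4: ξ=(vx,vy,ωz)=(0.5875, 0.0375, 0.3516), dt=1.0 → body Δ=(0.5689, 0.1389, 0.3516) → world pose (0.3635, 0.1225, 0.4297)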